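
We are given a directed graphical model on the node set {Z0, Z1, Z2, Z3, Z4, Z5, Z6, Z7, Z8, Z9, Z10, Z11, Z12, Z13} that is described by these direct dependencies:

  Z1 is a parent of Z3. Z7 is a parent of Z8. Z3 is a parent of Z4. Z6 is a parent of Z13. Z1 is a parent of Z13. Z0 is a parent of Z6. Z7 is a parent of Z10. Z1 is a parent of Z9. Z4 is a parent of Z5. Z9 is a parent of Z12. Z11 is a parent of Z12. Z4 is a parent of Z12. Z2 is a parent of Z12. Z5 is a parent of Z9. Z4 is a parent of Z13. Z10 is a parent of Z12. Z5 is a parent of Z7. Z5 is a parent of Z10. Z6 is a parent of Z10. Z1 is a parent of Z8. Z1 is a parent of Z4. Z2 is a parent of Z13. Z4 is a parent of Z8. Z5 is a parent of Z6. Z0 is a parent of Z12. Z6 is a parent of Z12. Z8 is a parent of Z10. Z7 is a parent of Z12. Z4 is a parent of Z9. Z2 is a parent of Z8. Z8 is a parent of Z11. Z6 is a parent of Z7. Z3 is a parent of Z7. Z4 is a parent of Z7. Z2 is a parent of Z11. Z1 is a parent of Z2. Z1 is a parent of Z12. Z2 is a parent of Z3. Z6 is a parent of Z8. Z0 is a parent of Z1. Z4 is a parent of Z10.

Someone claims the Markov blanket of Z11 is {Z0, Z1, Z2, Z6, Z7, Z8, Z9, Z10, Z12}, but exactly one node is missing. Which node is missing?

Z4

Recall MB(v) = parents ∪ children ∪ spouses, where spouses are the other parents of v's children.
Z11's parents: Z2, Z8.
Ch(Z11) = {Z12}.
Other parents of Z11's children:
  Z12: Z0, Z1, Z2, Z4, Z6, Z7, Z9, Z10
MB(Z11) = {Z0, Z1, Z2, Z4, Z6, Z7, Z8, Z9, Z10, Z12}.
Comparing with the claimed set, Z4 is missing.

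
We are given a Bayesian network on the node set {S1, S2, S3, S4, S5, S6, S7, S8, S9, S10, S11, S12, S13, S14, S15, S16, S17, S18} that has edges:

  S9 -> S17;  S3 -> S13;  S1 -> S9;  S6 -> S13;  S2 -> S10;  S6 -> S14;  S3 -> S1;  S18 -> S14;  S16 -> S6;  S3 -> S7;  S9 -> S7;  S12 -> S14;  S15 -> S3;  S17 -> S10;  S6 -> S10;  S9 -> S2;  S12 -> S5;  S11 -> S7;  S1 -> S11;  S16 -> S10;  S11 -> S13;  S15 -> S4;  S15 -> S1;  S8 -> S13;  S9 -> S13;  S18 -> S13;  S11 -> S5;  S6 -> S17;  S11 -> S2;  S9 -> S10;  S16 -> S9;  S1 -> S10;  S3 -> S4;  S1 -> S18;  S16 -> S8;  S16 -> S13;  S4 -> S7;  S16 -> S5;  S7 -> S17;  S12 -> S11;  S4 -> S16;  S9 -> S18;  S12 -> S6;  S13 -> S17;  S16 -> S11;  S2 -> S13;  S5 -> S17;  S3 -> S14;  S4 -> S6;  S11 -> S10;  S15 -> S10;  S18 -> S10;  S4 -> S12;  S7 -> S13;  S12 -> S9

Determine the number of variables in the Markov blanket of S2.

13

Recall MB(v) = parents ∪ children ∪ spouses, where spouses are the other parents of v's children.
Pa(S2) = {S9, S11}.
S2's children: S10, S13.
Parents of each child, excluding S2:
  parents(S13) \ {S2} = {S3, S6, S7, S8, S9, S11, S16, S18}.
  parents(S10) \ {S2} = {S1, S6, S9, S11, S15, S16, S17, S18}.
MB(S2) = {S1, S3, S6, S7, S8, S9, S10, S11, S13, S15, S16, S17, S18}, which has 13 nodes.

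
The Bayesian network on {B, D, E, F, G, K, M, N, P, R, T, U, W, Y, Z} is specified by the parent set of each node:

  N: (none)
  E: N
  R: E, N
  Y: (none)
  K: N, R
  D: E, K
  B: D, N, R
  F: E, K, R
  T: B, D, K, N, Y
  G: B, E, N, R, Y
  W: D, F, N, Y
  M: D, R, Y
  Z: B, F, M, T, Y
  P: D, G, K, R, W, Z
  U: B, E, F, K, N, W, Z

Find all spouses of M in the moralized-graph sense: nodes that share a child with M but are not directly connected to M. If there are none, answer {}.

Children of M: Z.
  Z's other parents are B, F, T, Y.
Excluding nodes already adjacent to M (D, R, Y, Z), the co-parent-only contribution is {B, F, T}.

{B, F, T}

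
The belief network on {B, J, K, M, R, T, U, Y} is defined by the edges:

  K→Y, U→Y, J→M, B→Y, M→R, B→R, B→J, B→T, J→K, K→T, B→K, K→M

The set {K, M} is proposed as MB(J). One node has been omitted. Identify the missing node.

Parents of J: B.
J has children K, M.
For each child, the remaining parents (spouses of J):
  K's other parent is B.
  M's other parent is K.
MB(J) = {B, K, M}.
Comparing with the claimed set, B is missing.

B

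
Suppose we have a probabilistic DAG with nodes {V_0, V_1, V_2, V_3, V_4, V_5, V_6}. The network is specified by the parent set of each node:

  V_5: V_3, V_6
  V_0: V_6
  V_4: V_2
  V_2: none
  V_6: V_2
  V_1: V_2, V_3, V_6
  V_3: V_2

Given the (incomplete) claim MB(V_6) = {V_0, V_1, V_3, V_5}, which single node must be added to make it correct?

Parents of V_6: V_2.
Ch(V_6) = {V_0, V_1, V_5}.
For each child, the remaining parents (spouses of V_6):
  V_1: V_2, V_3
  V_0: —
  V_5: V_3
MB(V_6) = {V_0, V_1, V_2, V_3, V_5}.
Comparing with the claimed set, V_2 is missing.

V_2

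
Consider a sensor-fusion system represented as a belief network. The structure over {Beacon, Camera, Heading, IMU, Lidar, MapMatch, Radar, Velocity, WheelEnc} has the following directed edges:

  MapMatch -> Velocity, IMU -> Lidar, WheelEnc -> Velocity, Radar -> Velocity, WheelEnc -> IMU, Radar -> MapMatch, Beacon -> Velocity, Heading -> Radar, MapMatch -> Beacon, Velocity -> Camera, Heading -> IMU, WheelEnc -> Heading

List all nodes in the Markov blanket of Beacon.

{MapMatch, Radar, Velocity, WheelEnc}

Recall MB(v) = parents ∪ children ∪ spouses, where spouses are the other parents of v's children.
Beacon's parents: MapMatch.
Children of Beacon: Velocity.
For each child, the remaining parents (spouses of Beacon):
  parents(Velocity) \ {Beacon} = {MapMatch, Radar, WheelEnc}.
Union: {MapMatch} ∪ {Velocity} ∪ {MapMatch, Radar, WheelEnc} = {MapMatch, Radar, Velocity, WheelEnc}.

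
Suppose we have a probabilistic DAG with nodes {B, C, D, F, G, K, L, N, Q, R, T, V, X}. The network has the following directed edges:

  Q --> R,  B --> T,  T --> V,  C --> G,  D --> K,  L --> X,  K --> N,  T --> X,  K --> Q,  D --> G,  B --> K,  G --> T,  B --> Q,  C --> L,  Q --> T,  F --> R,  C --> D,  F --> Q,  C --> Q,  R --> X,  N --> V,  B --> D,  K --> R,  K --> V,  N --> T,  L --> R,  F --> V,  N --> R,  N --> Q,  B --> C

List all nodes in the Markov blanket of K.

K has parents B, D.
Children of K: N, Q, R, V.
Parents of each child, excluding K:
  N: no additional parents.
  parents(Q) \ {K} = {B, C, F, N}.
  parents(R) \ {K} = {F, L, N, Q}.
  V also has parents F, N, T.
Taking the union gives {B, C, D, F, L, N, Q, R, T, V}.

{B, C, D, F, L, N, Q, R, T, V}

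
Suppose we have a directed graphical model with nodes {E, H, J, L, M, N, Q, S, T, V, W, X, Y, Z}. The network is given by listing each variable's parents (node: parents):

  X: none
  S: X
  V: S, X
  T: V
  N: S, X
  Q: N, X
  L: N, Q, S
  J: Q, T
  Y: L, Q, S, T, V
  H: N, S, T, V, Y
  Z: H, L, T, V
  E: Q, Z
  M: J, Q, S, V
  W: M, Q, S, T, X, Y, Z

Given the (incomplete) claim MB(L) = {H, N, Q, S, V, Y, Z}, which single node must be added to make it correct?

L has parents N, Q, S.
L's children: Y, Z.
Co-parents of L (other parents of its children):
  Y: Q, S, T, V
  Z: H, T, V
MB(L) = {H, N, Q, S, T, V, Y, Z}.
Comparing with the claimed set, T is missing.

T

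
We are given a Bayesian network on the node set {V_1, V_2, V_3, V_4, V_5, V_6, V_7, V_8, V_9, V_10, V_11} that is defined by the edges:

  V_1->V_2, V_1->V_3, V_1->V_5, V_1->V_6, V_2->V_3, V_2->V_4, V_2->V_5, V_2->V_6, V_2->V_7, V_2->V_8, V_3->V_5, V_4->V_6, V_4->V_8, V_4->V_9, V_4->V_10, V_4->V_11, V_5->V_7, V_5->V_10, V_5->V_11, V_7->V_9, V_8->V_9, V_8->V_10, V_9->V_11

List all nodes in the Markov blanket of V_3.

V_3's parents: V_1, V_2.
Children of V_3: V_5.
Parents of each child, excluding V_3:
  parents(V_5) \ {V_3} = {V_1, V_2}.
Union: {V_1, V_2} ∪ {V_5} ∪ {V_1, V_2} = {V_1, V_2, V_5}.

{V_1, V_2, V_5}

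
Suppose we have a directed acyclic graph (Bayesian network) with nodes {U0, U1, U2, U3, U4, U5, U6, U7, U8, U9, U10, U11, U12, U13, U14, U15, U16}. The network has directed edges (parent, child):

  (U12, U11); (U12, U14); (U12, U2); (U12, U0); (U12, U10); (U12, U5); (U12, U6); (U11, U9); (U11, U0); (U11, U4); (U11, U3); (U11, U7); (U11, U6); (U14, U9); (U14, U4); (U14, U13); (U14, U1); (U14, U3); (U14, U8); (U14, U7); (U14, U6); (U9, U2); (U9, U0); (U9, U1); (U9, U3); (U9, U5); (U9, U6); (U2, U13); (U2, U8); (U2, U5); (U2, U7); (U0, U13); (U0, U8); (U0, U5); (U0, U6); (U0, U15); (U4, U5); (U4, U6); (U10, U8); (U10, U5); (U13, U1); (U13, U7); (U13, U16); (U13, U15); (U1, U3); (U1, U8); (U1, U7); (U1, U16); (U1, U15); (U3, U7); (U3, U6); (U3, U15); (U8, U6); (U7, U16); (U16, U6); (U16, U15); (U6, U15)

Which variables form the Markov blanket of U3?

A node's Markov blanket = Pa ∪ Ch ∪ (parents of Ch other than the node itself).
U3 has children U6, U7, U15.
Pa(U3) = {U1, U9, U11, U14}.
Other parents of U3's children:
  U7's other parents are U1, U2, U11, U13, U14.
  parents(U6) \ {U3} = {U0, U4, U8, U9, U11, U12, U14, U16}.
  U15 also has parents U0, U1, U6, U13, U16.
Taking the union gives {U0, U1, U2, U4, U6, U7, U8, U9, U11, U12, U13, U14, U15, U16}.

{U0, U1, U2, U4, U6, U7, U8, U9, U11, U12, U13, U14, U15, U16}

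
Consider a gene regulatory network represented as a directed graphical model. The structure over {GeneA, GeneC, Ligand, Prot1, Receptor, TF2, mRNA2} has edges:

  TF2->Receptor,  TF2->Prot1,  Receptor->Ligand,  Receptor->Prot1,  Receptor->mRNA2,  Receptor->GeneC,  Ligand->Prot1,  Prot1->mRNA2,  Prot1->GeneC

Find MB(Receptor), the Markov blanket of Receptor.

{GeneC, Ligand, Prot1, TF2, mRNA2}

The Markov blanket of a node is its parents, its children, and the other parents of its children.
Receptor has children GeneC, Ligand, Prot1, mRNA2.
Pa(Receptor) = {TF2}.
Co-parents of Receptor (other parents of its children):
  Ligand: —
  Prot1: Ligand, TF2
  mRNA2: Prot1
  GeneC: Prot1
So the Markov blanket of Receptor is {GeneC, Ligand, Prot1, TF2, mRNA2}.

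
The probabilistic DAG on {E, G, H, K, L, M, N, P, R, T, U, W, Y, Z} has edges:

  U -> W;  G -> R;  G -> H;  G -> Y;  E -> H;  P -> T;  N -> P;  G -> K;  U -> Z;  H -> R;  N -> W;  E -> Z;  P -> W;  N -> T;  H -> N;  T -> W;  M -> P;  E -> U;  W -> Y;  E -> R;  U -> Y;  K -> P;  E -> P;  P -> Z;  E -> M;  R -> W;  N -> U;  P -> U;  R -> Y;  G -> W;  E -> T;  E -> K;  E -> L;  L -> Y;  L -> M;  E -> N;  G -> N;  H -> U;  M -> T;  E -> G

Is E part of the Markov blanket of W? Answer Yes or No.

Children of W: Y.
Pa(W) = {G, N, P, R, T, U}.
Other parents of W's children:
  Y also has parents G, L, R, U.
MB(W) = {G, L, N, P, R, T, U, Y}; E is not in this set.

No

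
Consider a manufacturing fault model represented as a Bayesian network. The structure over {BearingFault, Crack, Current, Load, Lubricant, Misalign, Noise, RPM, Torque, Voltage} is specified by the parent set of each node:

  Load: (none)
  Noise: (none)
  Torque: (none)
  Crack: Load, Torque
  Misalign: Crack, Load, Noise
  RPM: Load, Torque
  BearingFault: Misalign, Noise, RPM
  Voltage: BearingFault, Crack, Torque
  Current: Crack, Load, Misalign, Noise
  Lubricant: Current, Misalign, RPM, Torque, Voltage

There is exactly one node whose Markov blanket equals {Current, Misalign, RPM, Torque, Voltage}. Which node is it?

Lubricant

The target node must have every member of {Current, Misalign, RPM, Torque, Voltage} as a parent, child, or co-parent, and no others.
Parents of Lubricant: Current, Misalign, RPM, Torque, Voltage; children: none; co-parents: none.
These exactly cover the given set, so the node is Lubricant.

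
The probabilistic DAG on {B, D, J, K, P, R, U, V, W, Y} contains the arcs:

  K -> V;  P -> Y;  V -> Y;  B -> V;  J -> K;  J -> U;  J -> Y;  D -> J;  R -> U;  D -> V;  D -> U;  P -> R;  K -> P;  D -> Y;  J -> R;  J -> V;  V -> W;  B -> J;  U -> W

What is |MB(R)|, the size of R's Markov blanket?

R's children: U.
R's parents: J, P.
For each child, the remaining parents (spouses of R):
  U's other parents are D, J.
MB(R) = {D, J, P, U}, which has 4 nodes.

4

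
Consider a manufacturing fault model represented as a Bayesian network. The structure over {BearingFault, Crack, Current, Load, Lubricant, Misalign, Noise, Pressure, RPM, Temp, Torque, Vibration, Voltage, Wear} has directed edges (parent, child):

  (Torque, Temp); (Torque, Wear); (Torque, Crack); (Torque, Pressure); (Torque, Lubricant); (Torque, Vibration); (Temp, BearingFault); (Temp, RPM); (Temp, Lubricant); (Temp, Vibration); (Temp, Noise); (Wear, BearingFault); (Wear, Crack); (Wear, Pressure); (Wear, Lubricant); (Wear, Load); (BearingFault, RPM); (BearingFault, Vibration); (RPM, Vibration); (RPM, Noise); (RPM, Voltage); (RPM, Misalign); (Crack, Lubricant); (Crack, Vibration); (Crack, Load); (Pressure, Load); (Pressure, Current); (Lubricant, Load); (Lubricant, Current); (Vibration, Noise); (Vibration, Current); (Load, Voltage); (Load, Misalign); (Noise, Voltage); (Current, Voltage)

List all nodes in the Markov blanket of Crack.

By definition, MB(Crack) is built from Crack's parents, Crack's children, and the co-parents of Crack.
Parents of Crack: Torque, Wear.
Ch(Crack) = {Load, Lubricant, Vibration}.
Co-parents of Crack (other parents of its children):
  Lubricant also has parents Temp, Torque, Wear.
  Vibration's other parents are BearingFault, RPM, Temp, Torque.
  parents(Load) \ {Crack} = {Lubricant, Pressure, Wear}.
MB(Crack) = {BearingFault, Load, Lubricant, Pressure, RPM, Temp, Torque, Vibration, Wear}.

{BearingFault, Load, Lubricant, Pressure, RPM, Temp, Torque, Vibration, Wear}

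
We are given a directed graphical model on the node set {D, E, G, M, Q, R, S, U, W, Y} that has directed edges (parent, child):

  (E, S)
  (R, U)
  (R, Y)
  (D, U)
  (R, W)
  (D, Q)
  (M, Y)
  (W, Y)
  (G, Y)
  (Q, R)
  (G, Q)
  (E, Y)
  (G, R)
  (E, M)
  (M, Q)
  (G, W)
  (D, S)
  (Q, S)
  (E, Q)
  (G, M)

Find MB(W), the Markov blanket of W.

{E, G, M, R, Y}

The Markov blanket of a node is its parents, its children, and the other parents of its children.
Parents of W: G, R.
W's children: Y.
Parents of each child, excluding W:
  Y's other parents are E, G, M, R.
Taking the union gives {E, G, M, R, Y}.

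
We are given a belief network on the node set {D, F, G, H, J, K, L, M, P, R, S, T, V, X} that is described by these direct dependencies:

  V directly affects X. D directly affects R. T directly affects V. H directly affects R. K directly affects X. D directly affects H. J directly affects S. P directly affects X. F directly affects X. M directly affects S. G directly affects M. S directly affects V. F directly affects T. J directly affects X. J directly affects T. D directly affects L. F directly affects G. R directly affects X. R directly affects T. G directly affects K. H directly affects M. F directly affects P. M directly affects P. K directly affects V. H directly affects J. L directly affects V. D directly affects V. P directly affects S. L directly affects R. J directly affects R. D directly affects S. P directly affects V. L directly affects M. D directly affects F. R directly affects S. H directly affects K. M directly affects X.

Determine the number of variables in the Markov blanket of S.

Recall MB(v) = parents ∪ children ∪ spouses, where spouses are the other parents of v's children.
Ch(S) = {V}.
S has parents D, J, M, P, R.
Other parents of S's children:
  V: D, K, L, P, T
MB(S) = {D, J, K, L, M, P, R, T, V}, which has 9 nodes.

9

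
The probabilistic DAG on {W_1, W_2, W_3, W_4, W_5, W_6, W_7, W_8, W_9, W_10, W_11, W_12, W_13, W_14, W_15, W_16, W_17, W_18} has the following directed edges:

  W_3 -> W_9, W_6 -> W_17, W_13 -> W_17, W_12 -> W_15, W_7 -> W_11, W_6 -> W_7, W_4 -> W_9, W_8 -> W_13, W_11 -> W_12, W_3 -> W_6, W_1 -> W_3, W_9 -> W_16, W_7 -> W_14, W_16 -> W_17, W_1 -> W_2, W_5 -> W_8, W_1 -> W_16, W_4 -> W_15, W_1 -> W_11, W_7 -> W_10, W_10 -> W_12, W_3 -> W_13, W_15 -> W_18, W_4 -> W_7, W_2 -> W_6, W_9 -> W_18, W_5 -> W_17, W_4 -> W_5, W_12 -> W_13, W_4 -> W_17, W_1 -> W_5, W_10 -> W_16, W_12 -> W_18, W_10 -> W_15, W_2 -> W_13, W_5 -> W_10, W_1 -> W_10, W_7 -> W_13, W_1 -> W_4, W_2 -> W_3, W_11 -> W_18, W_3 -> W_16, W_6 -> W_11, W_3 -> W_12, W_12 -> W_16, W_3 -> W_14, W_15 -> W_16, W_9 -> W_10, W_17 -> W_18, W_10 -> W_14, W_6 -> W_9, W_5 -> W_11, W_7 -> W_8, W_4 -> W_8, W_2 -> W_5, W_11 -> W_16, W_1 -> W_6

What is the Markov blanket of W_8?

{W_2, W_3, W_4, W_5, W_7, W_12, W_13}

A node's Markov blanket = Pa ∪ Ch ∪ (parents of Ch other than the node itself).
W_8's children: W_13.
W_8 has parents W_4, W_5, W_7.
Co-parents of W_8 (other parents of its children):
  parents(W_13) \ {W_8} = {W_2, W_3, W_7, W_12}.
Union: {W_4, W_5, W_7} ∪ {W_13} ∪ {W_2, W_3, W_7, W_12} = {W_2, W_3, W_4, W_5, W_7, W_12, W_13}.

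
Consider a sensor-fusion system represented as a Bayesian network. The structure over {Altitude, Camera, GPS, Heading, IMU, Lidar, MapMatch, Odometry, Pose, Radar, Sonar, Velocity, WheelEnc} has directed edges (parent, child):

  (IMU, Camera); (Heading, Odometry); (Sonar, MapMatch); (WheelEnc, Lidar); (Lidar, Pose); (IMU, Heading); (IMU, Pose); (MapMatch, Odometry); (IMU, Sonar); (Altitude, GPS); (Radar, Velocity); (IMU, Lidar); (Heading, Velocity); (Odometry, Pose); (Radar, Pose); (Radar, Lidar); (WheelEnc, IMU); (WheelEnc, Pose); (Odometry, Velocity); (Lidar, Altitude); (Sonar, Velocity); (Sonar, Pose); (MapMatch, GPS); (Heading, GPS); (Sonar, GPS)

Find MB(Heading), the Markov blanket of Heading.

{Altitude, GPS, IMU, MapMatch, Odometry, Radar, Sonar, Velocity}

A node's Markov blanket = Pa ∪ Ch ∪ (parents of Ch other than the node itself).
Parents of Heading: IMU.
Children of Heading: GPS, Odometry, Velocity.
Co-parents of Heading (other parents of its children):
  GPS: Altitude, MapMatch, Sonar
  Odometry: MapMatch
  Velocity: Odometry, Radar, Sonar
Taking the union gives {Altitude, GPS, IMU, MapMatch, Odometry, Radar, Sonar, Velocity}.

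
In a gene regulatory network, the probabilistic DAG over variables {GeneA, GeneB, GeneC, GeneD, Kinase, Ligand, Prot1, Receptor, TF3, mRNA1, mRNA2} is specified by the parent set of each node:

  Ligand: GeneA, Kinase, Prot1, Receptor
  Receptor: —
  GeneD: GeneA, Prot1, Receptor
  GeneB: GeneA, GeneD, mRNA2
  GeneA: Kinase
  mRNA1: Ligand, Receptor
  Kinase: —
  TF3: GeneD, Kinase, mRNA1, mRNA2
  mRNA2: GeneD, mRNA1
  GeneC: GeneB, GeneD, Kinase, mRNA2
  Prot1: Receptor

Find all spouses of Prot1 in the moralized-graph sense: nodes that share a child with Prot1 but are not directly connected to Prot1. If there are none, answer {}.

Children of Prot1: GeneD, Ligand.
  parents(Ligand) \ {Prot1} = {GeneA, Kinase, Receptor}.
  GeneD's other parents are GeneA, Receptor.
Excluding nodes already adjacent to Prot1 (GeneD, Ligand, Receptor), the co-parent-only contribution is {GeneA, Kinase}.

{GeneA, Kinase}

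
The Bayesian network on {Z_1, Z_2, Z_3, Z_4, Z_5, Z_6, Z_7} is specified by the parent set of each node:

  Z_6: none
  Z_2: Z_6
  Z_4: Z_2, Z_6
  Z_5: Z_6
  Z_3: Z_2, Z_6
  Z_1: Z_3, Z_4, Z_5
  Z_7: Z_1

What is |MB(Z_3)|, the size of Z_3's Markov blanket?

Recall MB(v) = parents ∪ children ∪ spouses, where spouses are the other parents of v's children.
Z_3 has parents Z_2, Z_6.
Ch(Z_3) = {Z_1}.
Other parents of Z_3's children:
  Z_1: Z_4, Z_5
MB(Z_3) = {Z_1, Z_2, Z_4, Z_5, Z_6}, which has 5 nodes.

5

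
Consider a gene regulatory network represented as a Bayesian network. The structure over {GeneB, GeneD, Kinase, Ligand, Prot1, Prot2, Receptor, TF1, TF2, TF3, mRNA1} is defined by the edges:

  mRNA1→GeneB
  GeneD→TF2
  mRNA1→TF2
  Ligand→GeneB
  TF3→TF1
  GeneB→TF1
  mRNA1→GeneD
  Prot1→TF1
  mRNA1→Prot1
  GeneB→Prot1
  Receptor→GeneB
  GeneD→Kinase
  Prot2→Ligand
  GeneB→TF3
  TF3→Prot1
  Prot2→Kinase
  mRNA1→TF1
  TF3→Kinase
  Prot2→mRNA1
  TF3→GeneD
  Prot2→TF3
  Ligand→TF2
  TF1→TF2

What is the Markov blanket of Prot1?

{GeneB, TF1, TF3, mRNA1}

Prot1's parents: GeneB, TF3, mRNA1.
Prot1's children: TF1.
For each child, the remaining parents (spouses of Prot1):
  TF1: GeneB, TF3, mRNA1
MB(Prot1) = {GeneB, TF1, TF3, mRNA1}.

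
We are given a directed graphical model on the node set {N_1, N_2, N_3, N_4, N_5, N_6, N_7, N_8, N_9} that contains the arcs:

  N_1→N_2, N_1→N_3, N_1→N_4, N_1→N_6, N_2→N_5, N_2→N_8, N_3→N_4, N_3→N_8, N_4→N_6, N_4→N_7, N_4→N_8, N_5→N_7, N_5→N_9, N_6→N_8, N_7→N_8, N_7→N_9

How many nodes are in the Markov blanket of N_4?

Parents of N_4: N_1, N_3.
N_4's children: N_6, N_7, N_8.
For each child, the remaining parents (spouses of N_4):
  parents(N_6) \ {N_4} = {N_1}.
  parents(N_7) \ {N_4} = {N_5}.
  N_8 also has parents N_2, N_3, N_6, N_7.
MB(N_4) = {N_1, N_2, N_3, N_5, N_6, N_7, N_8}, which has 7 nodes.

7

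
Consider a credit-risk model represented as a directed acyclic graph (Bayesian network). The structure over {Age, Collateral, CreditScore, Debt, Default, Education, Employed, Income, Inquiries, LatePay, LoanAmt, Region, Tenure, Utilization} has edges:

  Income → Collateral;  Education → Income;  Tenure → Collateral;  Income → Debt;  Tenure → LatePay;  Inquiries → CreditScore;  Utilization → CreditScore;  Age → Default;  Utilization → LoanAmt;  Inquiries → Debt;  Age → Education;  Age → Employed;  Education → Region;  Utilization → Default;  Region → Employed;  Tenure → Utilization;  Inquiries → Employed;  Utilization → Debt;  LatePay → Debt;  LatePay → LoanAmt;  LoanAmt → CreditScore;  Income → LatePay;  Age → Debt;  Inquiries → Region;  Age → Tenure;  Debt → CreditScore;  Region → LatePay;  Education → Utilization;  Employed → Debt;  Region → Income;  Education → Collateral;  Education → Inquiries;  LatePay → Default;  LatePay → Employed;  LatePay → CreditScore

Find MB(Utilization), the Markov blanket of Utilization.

{Age, CreditScore, Debt, Default, Education, Employed, Income, Inquiries, LatePay, LoanAmt, Tenure}

Recall MB(v) = parents ∪ children ∪ spouses, where spouses are the other parents of v's children.
Utilization's parents: Education, Tenure.
Utilization has children CreditScore, Debt, Default, LoanAmt.
For each child, the remaining parents (spouses of Utilization):
  LoanAmt also has parent LatePay.
  Debt also has parents Age, Employed, Income, Inquiries, LatePay.
  CreditScore's other parents are Debt, Inquiries, LatePay, LoanAmt.
  parents(Default) \ {Utilization} = {Age, LatePay}.
MB(Utilization) = {Age, CreditScore, Debt, Default, Education, Employed, Income, Inquiries, LatePay, LoanAmt, Tenure}.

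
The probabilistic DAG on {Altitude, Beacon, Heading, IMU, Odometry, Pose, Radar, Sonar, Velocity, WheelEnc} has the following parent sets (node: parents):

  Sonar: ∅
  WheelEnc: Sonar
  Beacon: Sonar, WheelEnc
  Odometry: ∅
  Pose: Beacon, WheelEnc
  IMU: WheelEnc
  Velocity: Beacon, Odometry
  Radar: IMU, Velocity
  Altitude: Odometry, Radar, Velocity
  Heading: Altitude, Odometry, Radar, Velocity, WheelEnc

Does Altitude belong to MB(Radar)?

Altitude is a child of Radar.
So Altitude ∈ MB(Radar).

Yes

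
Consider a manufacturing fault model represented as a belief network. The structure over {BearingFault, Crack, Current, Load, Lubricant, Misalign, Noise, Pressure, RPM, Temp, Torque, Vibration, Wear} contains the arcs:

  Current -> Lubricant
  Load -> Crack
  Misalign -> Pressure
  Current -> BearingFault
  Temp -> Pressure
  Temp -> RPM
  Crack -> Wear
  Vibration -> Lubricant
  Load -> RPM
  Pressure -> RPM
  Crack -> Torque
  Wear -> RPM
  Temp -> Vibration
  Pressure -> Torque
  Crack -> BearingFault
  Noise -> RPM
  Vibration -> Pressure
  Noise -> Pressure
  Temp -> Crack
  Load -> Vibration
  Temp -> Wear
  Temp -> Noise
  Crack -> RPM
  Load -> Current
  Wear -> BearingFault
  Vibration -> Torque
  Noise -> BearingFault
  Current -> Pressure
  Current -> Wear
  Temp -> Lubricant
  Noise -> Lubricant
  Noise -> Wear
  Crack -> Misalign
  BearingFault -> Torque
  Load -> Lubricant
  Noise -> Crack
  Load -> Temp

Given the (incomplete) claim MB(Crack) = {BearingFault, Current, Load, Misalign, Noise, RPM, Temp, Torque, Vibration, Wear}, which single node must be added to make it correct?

Pressure

Crack's parents: Load, Noise, Temp.
Crack's children: BearingFault, Misalign, RPM, Torque, Wear.
For each child, the remaining parents (spouses of Crack):
  Misalign has no other parent.
  Wear's other parents are Current, Noise, Temp.
  BearingFault's other parents are Current, Noise, Wear.
  Torque also has parents BearingFault, Pressure, Vibration.
  RPM also has parents Load, Noise, Pressure, Temp, Wear.
MB(Crack) = {BearingFault, Current, Load, Misalign, Noise, Pressure, RPM, Temp, Torque, Vibration, Wear}.
Comparing with the claimed set, Pressure is missing.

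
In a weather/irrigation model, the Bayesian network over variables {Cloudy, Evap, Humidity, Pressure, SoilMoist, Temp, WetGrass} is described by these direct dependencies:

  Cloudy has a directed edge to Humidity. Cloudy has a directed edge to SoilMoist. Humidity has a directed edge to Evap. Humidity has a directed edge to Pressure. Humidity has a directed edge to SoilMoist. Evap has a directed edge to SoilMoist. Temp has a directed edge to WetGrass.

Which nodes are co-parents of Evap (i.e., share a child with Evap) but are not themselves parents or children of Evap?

Children of Evap: SoilMoist.
  parents(SoilMoist) \ {Evap} = {Cloudy, Humidity}.
Excluding nodes already adjacent to Evap (Humidity, SoilMoist), the co-parent-only contribution is {Cloudy}.

{Cloudy}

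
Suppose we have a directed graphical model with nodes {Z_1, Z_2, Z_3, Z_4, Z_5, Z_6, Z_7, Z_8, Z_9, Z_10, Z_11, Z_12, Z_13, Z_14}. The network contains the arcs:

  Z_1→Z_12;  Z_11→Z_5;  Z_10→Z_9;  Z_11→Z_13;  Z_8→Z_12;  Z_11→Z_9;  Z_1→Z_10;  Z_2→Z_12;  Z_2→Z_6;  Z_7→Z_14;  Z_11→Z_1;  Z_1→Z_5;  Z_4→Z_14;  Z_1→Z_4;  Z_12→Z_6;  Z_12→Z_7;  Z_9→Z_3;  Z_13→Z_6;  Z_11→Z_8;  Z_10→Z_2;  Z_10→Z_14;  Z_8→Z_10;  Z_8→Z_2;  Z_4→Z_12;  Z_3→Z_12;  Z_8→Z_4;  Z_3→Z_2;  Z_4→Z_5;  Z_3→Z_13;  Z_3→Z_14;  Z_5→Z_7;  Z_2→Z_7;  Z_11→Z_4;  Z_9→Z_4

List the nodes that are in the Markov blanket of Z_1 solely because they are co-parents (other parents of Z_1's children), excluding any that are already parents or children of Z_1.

{Z_2, Z_3, Z_8, Z_9}

Children of Z_1: Z_4, Z_5, Z_10, Z_12.
  Z_10's other parent is Z_8.
  parents(Z_4) \ {Z_1} = {Z_8, Z_9, Z_11}.
  Z_12's other parents are Z_2, Z_3, Z_4, Z_8.
  Z_5's other parents are Z_4, Z_11.
Excluding nodes already adjacent to Z_1 (Z_4, Z_5, Z_10, Z_11, Z_12), the co-parent-only contribution is {Z_2, Z_3, Z_8, Z_9}.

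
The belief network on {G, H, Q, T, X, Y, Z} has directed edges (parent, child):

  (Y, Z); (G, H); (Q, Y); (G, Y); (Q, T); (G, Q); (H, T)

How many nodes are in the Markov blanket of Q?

4

Pa(Q) = {G}.
Q has children T, Y.
Other parents of Q's children:
  T's other parent is H.
  Y's other parent is G.
MB(Q) = {G, H, T, Y}, which has 4 nodes.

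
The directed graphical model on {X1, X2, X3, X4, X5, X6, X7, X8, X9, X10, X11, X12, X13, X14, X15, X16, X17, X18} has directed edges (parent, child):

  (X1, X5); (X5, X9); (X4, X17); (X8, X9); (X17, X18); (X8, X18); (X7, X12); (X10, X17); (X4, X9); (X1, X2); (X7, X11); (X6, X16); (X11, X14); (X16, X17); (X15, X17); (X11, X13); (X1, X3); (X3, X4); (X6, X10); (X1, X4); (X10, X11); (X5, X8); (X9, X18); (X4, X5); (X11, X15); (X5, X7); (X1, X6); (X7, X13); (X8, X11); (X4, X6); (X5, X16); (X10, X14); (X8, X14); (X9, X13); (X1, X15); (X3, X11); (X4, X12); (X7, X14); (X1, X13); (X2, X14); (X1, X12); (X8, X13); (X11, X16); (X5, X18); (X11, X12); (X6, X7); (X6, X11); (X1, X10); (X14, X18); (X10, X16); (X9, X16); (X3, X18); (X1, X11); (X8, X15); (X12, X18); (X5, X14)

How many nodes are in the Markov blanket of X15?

7

Children of X15: X17.
Parents of X15: X1, X8, X11.
For each child, the remaining parents (spouses of X15):
  parents(X17) \ {X15} = {X4, X10, X16}.
MB(X15) = {X1, X4, X8, X10, X11, X16, X17}, which has 7 nodes.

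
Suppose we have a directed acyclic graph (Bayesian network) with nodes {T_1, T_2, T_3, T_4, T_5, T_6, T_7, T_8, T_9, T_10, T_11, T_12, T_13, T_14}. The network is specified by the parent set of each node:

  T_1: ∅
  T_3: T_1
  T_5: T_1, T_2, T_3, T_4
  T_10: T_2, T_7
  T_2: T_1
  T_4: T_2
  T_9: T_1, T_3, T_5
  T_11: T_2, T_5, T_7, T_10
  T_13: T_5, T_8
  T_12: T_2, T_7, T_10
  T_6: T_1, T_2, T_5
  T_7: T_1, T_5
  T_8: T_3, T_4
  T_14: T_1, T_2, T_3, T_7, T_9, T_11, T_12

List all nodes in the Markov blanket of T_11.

{T_1, T_2, T_3, T_5, T_7, T_9, T_10, T_12, T_14}

By definition, MB(T_11) is built from T_11's parents, T_11's children, and the co-parents of T_11.
Pa(T_11) = {T_2, T_5, T_7, T_10}.
T_11's children: T_14.
For each child, the remaining parents (spouses of T_11):
  T_14's other parents are T_1, T_2, T_3, T_7, T_9, T_12.
Taking the union gives {T_1, T_2, T_3, T_5, T_7, T_9, T_10, T_12, T_14}.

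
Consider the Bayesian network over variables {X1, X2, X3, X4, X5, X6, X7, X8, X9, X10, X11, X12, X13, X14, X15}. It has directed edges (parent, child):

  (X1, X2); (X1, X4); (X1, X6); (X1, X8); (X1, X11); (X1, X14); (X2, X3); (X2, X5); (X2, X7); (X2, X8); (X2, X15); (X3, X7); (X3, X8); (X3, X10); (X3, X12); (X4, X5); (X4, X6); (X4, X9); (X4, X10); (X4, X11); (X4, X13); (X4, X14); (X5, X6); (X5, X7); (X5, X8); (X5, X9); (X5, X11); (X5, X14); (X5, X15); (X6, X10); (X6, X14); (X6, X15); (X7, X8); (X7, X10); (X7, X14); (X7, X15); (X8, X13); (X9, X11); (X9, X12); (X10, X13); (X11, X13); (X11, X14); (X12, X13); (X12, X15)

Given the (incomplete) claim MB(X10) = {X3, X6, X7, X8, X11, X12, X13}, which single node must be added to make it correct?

X4

Recall MB(v) = parents ∪ children ∪ spouses, where spouses are the other parents of v's children.
Parents of X10: X3, X4, X6, X7.
Children of X10: X13.
Other parents of X10's children:
  X13: X4, X8, X11, X12
MB(X10) = {X3, X4, X6, X7, X8, X11, X12, X13}.
Comparing with the claimed set, X4 is missing.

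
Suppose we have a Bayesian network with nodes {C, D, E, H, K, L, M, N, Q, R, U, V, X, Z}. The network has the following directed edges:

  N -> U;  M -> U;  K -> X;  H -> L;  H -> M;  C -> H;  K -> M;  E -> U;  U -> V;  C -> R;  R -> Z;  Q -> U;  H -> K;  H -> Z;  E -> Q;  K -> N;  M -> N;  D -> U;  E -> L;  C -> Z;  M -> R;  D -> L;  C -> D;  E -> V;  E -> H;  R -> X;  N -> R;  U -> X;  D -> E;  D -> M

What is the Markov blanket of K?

A node's Markov blanket = Pa ∪ Ch ∪ (parents of Ch other than the node itself).
Pa(K) = {H}.
Ch(K) = {M, N, X}.
Co-parents of K (other parents of its children):
  M's other parents are D, H.
  N's other parent is M.
  parents(X) \ {K} = {R, U}.
So the Markov blanket of K is {D, H, M, N, R, U, X}.

{D, H, M, N, R, U, X}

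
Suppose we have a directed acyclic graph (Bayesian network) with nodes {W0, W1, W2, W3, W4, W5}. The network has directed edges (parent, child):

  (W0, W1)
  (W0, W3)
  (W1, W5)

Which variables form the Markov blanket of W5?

{W1}

A node's Markov blanket = Pa ∪ Ch ∪ (parents of Ch other than the node itself).
Parents of W5: W1.
Ch(W5) = {}.
W5 has no children, so there are no co-parents.
Union: {W1} ∪ {} ∪ {} = {W1}.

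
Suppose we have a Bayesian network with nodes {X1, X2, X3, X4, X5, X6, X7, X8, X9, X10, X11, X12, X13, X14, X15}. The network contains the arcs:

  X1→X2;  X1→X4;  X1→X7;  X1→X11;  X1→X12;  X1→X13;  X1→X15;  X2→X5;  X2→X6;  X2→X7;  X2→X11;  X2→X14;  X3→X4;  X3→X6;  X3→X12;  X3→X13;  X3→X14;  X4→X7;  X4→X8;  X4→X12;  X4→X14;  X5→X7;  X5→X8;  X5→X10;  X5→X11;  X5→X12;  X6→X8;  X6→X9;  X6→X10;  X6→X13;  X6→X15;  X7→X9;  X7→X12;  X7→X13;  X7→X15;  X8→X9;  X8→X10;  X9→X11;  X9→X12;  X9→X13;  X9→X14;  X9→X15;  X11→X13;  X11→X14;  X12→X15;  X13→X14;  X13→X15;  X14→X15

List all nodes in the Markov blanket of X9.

{X1, X2, X3, X4, X5, X6, X7, X8, X11, X12, X13, X14, X15}

By definition, MB(X9) is built from X9's parents, X9's children, and the co-parents of X9.
X9 has parents X6, X7, X8.
Ch(X9) = {X11, X12, X13, X14, X15}.
Other parents of X9's children:
  parents(X11) \ {X9} = {X1, X2, X5}.
  X12's other parents are X1, X3, X4, X5, X7.
  parents(X13) \ {X9} = {X1, X3, X6, X7, X11}.
  parents(X14) \ {X9} = {X2, X3, X4, X11, X13}.
  X15's other parents are X1, X6, X7, X12, X13, X14.
So the Markov blanket of X9 is {X1, X2, X3, X4, X5, X6, X7, X8, X11, X12, X13, X14, X15}.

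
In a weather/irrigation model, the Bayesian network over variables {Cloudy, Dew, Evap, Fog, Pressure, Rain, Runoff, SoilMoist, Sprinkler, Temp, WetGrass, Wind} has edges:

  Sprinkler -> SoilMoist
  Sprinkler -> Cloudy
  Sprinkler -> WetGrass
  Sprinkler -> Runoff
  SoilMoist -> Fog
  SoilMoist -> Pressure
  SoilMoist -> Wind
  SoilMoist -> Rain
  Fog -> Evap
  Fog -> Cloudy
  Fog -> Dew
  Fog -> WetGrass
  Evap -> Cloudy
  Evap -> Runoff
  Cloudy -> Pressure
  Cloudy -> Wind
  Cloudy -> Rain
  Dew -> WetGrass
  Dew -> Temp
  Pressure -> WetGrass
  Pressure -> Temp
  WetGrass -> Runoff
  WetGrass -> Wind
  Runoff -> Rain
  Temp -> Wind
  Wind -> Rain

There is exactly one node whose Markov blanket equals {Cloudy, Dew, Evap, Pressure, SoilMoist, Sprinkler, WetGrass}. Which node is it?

The target node must have every member of {Cloudy, Dew, Evap, Pressure, SoilMoist, Sprinkler, WetGrass} as a parent, child, or co-parent, and no others.
Parents of Fog: SoilMoist; children: Cloudy, Dew, Evap, WetGrass; co-parents: Dew, Evap, Pressure, Sprinkler.
These exactly cover the given set, so the node is Fog.

Fog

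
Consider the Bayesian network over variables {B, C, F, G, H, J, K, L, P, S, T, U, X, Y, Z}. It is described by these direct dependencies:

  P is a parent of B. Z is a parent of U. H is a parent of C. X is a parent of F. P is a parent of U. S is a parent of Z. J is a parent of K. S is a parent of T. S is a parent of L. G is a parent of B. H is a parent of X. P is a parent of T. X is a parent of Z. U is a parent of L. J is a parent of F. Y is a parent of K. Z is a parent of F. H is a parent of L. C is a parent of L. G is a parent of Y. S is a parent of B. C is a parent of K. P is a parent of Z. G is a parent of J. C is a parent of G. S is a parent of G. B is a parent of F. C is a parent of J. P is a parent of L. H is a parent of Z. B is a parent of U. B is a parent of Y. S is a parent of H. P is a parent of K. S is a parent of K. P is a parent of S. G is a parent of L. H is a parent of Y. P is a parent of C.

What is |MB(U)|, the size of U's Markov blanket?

The Markov blanket of a node is its parents, its children, and the other parents of its children.
Ch(U) = {L}.
Pa(U) = {B, P, Z}.
Parents of each child, excluding U:
  L's other parents are C, G, H, P, S.
MB(U) = {B, C, G, H, L, P, S, Z}, which has 8 nodes.

8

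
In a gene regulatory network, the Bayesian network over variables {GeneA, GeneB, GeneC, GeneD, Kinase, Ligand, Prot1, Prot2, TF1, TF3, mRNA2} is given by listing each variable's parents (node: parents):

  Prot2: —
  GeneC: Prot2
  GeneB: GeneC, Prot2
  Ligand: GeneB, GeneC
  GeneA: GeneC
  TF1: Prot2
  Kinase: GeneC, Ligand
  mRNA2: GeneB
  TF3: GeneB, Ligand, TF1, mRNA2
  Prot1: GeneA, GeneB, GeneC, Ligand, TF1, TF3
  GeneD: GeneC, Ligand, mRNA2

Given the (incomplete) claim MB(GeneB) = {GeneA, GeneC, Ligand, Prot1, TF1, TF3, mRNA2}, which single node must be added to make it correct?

Prot2

The Markov blanket of a node is its parents, its children, and the other parents of its children.
GeneB's parents: GeneC, Prot2.
Ch(GeneB) = {Ligand, Prot1, TF3, mRNA2}.
For each child, the remaining parents (spouses of GeneB):
  parents(Ligand) \ {GeneB} = {GeneC}.
  mRNA2 has no other parent.
  TF3 also has parents Ligand, TF1, mRNA2.
  Prot1 also has parents GeneA, GeneC, Ligand, TF1, TF3.
MB(GeneB) = {GeneA, GeneC, Ligand, Prot1, Prot2, TF1, TF3, mRNA2}.
Comparing with the claimed set, Prot2 is missing.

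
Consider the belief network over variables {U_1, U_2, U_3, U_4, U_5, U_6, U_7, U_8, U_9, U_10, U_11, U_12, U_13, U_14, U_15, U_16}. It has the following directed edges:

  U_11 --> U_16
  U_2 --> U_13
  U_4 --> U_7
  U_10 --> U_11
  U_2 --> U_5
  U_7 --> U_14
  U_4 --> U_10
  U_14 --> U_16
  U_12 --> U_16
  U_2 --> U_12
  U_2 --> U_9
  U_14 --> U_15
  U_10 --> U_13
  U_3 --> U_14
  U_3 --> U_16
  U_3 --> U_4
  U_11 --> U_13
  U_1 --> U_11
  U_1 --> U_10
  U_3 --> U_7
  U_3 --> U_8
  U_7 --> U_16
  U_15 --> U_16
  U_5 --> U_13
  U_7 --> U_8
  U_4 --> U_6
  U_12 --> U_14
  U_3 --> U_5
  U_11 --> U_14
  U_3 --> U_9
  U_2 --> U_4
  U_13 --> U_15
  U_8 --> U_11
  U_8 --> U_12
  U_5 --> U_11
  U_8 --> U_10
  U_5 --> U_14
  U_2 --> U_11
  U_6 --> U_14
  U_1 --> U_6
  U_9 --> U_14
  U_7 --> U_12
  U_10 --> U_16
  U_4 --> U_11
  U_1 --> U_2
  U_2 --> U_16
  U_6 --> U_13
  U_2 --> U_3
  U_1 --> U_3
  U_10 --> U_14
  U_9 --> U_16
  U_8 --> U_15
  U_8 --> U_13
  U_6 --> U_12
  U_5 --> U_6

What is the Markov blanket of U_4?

U_4 has parents U_2, U_3.
Ch(U_4) = {U_6, U_7, U_10, U_11}.
Co-parents of U_4 (other parents of its children):
  U_6 also has parents U_1, U_5.
  parents(U_7) \ {U_4} = {U_3}.
  U_10's other parents are U_1, U_8.
  U_11's other parents are U_1, U_2, U_5, U_8, U_10.
So the Markov blanket of U_4 is {U_1, U_2, U_3, U_5, U_6, U_7, U_8, U_10, U_11}.

{U_1, U_2, U_3, U_5, U_6, U_7, U_8, U_10, U_11}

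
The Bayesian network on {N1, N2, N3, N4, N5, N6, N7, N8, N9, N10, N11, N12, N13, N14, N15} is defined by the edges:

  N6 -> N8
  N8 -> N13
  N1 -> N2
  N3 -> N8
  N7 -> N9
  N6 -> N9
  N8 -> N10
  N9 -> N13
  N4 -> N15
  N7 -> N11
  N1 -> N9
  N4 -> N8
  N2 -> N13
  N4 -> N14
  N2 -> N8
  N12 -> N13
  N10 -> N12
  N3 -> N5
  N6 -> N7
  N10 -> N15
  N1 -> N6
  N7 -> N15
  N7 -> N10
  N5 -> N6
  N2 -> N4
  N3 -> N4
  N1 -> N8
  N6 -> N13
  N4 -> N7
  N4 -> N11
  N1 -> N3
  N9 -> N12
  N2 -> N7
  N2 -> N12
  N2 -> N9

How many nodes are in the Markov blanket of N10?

The Markov blanket of a node is its parents, its children, and the other parents of its children.
Parents of N10: N7, N8.
N10's children: N12, N15.
Other parents of N10's children:
  parents(N12) \ {N10} = {N2, N9}.
  parents(N15) \ {N10} = {N4, N7}.
MB(N10) = {N2, N4, N7, N8, N9, N12, N15}, which has 7 nodes.

7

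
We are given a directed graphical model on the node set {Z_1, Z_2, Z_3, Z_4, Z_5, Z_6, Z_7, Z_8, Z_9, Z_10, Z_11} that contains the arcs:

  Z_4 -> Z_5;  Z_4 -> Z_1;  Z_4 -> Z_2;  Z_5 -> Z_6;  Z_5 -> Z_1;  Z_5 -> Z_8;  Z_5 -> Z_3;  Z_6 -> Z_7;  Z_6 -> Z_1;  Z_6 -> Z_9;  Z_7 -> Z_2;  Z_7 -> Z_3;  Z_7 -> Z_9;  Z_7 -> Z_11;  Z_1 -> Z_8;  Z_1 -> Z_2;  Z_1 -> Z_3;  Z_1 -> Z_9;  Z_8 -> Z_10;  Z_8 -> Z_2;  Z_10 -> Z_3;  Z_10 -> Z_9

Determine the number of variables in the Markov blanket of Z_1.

The Markov blanket of a node is its parents, its children, and the other parents of its children.
Z_1 has parents Z_4, Z_5, Z_6.
Z_1's children: Z_2, Z_3, Z_8, Z_9.
Parents of each child, excluding Z_1:
  parents(Z_8) \ {Z_1} = {Z_5}.
  Z_2's other parents are Z_4, Z_7, Z_8.
  Z_3's other parents are Z_5, Z_7, Z_10.
  Z_9 also has parents Z_6, Z_7, Z_10.
MB(Z_1) = {Z_2, Z_3, Z_4, Z_5, Z_6, Z_7, Z_8, Z_9, Z_10}, which has 9 nodes.

9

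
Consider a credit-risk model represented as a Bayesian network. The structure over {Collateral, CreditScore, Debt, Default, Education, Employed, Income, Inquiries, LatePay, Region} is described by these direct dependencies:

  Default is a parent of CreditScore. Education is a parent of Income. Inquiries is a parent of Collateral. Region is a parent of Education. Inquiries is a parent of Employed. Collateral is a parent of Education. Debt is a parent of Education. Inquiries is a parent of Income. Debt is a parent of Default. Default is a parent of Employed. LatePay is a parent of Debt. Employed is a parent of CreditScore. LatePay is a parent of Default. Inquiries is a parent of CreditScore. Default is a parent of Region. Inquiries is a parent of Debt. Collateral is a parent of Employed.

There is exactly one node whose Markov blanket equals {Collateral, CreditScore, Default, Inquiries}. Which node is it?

The target node must have every member of {Collateral, CreditScore, Default, Inquiries} as a parent, child, or co-parent, and no others.
Parents of Employed: Collateral, Default, Inquiries; children: CreditScore; co-parents: Default, Inquiries.
These exactly cover the given set, so the node is Employed.

Employed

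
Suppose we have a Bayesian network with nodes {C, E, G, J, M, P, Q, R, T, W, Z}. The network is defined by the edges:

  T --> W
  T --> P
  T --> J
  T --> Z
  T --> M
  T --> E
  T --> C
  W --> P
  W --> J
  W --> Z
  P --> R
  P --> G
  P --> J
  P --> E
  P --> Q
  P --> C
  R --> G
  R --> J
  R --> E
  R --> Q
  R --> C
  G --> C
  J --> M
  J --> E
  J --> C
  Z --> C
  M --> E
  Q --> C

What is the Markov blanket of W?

By definition, MB(W) is built from W's parents, W's children, and the co-parents of W.
W has children J, P, Z.
Parents of W: T.
Parents of each child, excluding W:
  parents(P) \ {W} = {T}.
  J's other parents are P, R, T.
  Z's other parent is T.
So the Markov blanket of W is {J, P, R, T, Z}.

{J, P, R, T, Z}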